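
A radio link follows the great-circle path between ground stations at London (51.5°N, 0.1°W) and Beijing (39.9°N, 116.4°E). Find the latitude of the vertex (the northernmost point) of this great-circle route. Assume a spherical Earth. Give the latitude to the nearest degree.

≈ 63°N

The great circle lies in the plane with unit normal n̂ = (p₁ × p₂)/|p₁ × p₂|.
Here n̂_z ≈ +0.446; the vertex latitude is φ_max = arccos|n̂_z| ≈ 63.5°.
Check via Clairaut: cos φ_max = |cos φ₁| · sin C = cos(51.5°)·sin(45.8°) ≈ 0.446, again giving ≈ 63.5°.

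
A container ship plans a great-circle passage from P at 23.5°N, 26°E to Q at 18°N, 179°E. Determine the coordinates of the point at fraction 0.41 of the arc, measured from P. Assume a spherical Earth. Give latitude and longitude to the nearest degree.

≈ 57°N, 85°E

The haversine formula gives a central angle δ ≈ 2.284 rad (130.8°) between the endpoints.
Interpolate at f = 0.41 with slerp weights a = sin((1−f)δ)/sin δ ≈ 1.289, b = sin(fδ)/sin δ ≈ 1.064.
p = a·p₁ + b·p₂ ≈ (0.050, 0.536, 0.843); φ = arcsin(p_z) ≈ 57.44°, λ = atan2(p_y, p_x) ≈ 84.65°.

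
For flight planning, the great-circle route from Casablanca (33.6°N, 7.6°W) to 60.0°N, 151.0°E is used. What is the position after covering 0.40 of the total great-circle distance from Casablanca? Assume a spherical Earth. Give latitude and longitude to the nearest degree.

Write both endpoints as unit vectors p₁, p₂ with components (cos φ cos λ, cos φ sin λ, sin φ).
The central angle between the endpoints is δ = arccos(p₁·p₂) ≈ 1.479 rad (84.7°).
Interpolate at f = 0.40 with slerp weights a = sin((1−f)δ)/sin δ ≈ 0.779, b = sin(fδ)/sin δ ≈ 0.560.
p = a·p₁ + b·p₂ ≈ (0.398, 0.050, 0.916); φ = arcsin(p_z) ≈ 66.35°, λ = atan2(p_y, p_x) ≈ 7.16°.

≈ 66°N, 7°E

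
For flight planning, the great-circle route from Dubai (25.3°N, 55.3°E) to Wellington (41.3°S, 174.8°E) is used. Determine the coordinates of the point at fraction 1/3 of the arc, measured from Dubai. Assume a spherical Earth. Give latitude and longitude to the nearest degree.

≈ 2°S, 90°E

From cos δ = sin φ₁ sin φ₂ + cos φ₁ cos φ₂ cos Δλ, the central angle is δ ≈ 2.235 rad (128.1°).
Interpolate at f = 1/3 with slerp weights a = sin((1−f)δ)/sin δ ≈ 1.266, b = sin(fδ)/sin δ ≈ 0.861.
p = a·p₁ + b·p₂ ≈ (0.007, 1.000, -0.027); φ = arcsin(p_z) ≈ -1.57°, λ = atan2(p_y, p_x) ≈ 89.58°.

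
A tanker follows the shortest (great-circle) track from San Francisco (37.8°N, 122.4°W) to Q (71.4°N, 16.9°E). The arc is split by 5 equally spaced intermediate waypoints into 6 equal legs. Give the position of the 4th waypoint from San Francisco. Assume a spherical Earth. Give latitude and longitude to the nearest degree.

≈ (78°N, 74°W)

The haversine formula gives a central angle δ ≈ 1.170 rad (67.1°) between the endpoints.
Interpolate at f = 4/6 with slerp weights a = sin((1−f)δ)/sin δ ≈ 0.413, b = sin(fδ)/sin δ ≈ 0.764.
p = a·p₁ + b·p₂ ≈ (0.058, -0.205, 0.977); φ = arcsin(p_z) ≈ 77.71°, λ = atan2(p_y, p_x) ≈ -74.11°.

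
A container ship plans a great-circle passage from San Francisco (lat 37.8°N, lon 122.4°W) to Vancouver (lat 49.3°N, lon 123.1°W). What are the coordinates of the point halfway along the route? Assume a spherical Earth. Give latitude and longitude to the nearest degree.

From cos δ = sin φ₁ sin φ₂ + cos φ₁ cos φ₂ cos Δλ, the central angle is δ ≈ 0.201 rad (11.5°).
Interpolate at f = 1/2 with slerp weights a = sin((1−f)δ)/sin δ ≈ 0.503, b = sin(fδ)/sin δ ≈ 0.503.
p = a·p₁ + b·p₂ ≈ (-0.392, -0.610, 0.689); φ = arcsin(p_z) ≈ 43.55°, λ = atan2(p_y, p_x) ≈ -122.72°.

≈ lat 44°N, lon 123°W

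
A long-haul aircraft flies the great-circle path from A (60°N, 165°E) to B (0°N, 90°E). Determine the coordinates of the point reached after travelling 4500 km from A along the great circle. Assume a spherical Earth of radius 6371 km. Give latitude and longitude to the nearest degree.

Convert each endpoint to a unit vector on the sphere (x = cos φ cos λ, y = cos φ sin λ, z = sin φ).
The central angle between the endpoints is δ = arccos(p₁·p₂) ≈ 1.441 rad (82.6°). The total great-circle distance is δ·R ≈ 1.441 × 6371 ≈ 9181 km, so the target fraction is f = 4500/9181 ≈ 0.490.
Interpolate at f ≈ 0.490 with slerp weights a = sin((1−f)δ)/sin δ ≈ 0.676, b = sin(fδ)/sin δ ≈ 0.655.
p = a·p₁ + b·p₂ ≈ (-0.327, 0.742, 0.585); φ = arcsin(p_z) ≈ 35.84°, λ = atan2(p_y, p_x) ≈ 113.75°.

≈ (36°N, 114°E)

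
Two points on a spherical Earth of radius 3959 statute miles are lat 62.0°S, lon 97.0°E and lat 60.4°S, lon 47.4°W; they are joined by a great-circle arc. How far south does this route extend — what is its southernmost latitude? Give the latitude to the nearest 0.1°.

The great circle lies in the plane with unit normal n̂ = (p₁ × p₂)/|p₁ × p₂|.
Here n̂_z ≈ -0.166; the vertex latitude is φ_max = arccos|n̂_z| ≈ 80.5°.
Check via Clairaut: cos φ_max = |cos φ₁| · sin C = cos(62.0°)·sin(159.3°) ≈ 0.166, again giving ≈ 80.5°.

≈ 80.5°S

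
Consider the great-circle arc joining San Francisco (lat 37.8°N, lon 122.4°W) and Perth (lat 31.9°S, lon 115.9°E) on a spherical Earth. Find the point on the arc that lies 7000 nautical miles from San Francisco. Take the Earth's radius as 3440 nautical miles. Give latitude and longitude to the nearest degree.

≈ lat 24°S, lon 132°E

Write both endpoints as unit vectors p₁, p₂ with components (cos φ cos λ, cos φ sin λ, sin φ).
The central angle between the endpoints is δ = arccos(p₁·p₂) ≈ 2.314 rad (132.6°). The total great-circle distance is δ·R ≈ 2.314 × 3440 ≈ 7959 nmi, so the target fraction is f = 7000/7959 ≈ 0.880.
Interpolate at f ≈ 0.880 with slerp weights a = sin((1−f)δ)/sin δ ≈ 0.374, b = sin(fδ)/sin δ ≈ 1.214.
p = a·p₁ + b·p₂ ≈ (-0.608, 0.678, -0.413); φ = arcsin(p_z) ≈ -24.37°, λ = atan2(p_y, p_x) ≈ 131.90°.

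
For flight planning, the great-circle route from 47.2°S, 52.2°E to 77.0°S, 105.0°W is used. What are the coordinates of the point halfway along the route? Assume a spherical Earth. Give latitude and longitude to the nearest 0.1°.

Write both endpoints as unit vectors p₁, p₂ with components (cos φ cos λ, cos φ sin λ, sin φ).
The central angle between the endpoints is δ = arccos(p₁·p₂) ≈ 0.959 rad (55.0°).
Interpolate at f = 1/2 with slerp weights a = sin((1−f)δ)/sin δ ≈ 0.564, b = sin(fδ)/sin δ ≈ 0.564.
p = a·p₁ + b·p₂ ≈ (0.202, 0.180, -0.963); φ = arcsin(p_z) ≈ -74.30°, λ = atan2(p_y, p_x) ≈ 41.74°.

≈ 74.3°S, 41.7°E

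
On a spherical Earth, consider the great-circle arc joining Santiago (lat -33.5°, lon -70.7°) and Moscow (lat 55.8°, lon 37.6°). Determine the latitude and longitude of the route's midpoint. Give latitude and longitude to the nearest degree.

The haversine formula gives a central angle δ ≈ 2.219 rad (127.1°) between the endpoints.
Interpolate at f = 1/2 with slerp weights a = sin((1−f)δ)/sin δ ≈ 1.123, b = sin(fδ)/sin δ ≈ 1.123.
p = a·p₁ + b·p₂ ≈ (0.810, -0.499, 0.309); φ = arcsin(p_z) ≈ 18.00°, λ = atan2(p_y, p_x) ≈ -31.63°.

≈ lat 18°, lon -32°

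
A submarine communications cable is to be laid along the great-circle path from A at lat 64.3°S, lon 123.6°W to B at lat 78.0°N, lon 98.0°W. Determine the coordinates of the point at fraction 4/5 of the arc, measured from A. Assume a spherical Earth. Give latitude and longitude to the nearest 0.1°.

≈ lat 49.8°N, lon 111.4°W

From cos δ = sin φ₁ sin φ₂ + cos φ₁ cos φ₂ cos Δλ, the central angle is δ ≈ 2.498 rad (143.1°).
Interpolate at f = 4/5 with slerp weights a = sin((1−f)δ)/sin δ ≈ 0.799, b = sin(fδ)/sin δ ≈ 1.517.
p = a·p₁ + b·p₂ ≈ (-0.236, -0.601, 0.764); φ = arcsin(p_z) ≈ 49.81°, λ = atan2(p_y, p_x) ≈ -111.41°.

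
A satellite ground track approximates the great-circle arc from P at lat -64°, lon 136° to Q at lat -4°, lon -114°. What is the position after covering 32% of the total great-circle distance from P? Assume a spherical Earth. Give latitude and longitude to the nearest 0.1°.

Convert each endpoint to a unit vector on the sphere (x = cos φ cos λ, y = cos φ sin λ, z = sin φ).
The central angle between the endpoints is δ = arccos(p₁·p₂) ≈ 1.658 rad (95.0°).
Interpolate at f = 0.32 with slerp weights a = sin((1−f)δ)/sin δ ≈ 0.907, b = sin(fδ)/sin δ ≈ 0.508.
p = a·p₁ + b·p₂ ≈ (-0.492, -0.187, -0.850); φ = arcsin(p_z) ≈ -58.25°, λ = atan2(p_y, p_x) ≈ -159.22°.

≈ lat -58.2°, lon -159.2°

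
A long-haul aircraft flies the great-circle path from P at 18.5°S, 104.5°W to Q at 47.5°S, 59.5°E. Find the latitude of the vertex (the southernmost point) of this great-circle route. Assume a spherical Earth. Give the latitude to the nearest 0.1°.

The great circle lies in the plane with unit normal n̂ = (p₁ × p₂)/|p₁ × p₂|.
Here n̂_z ≈ +0.191; the vertex latitude is φ_max = arccos|n̂_z| ≈ 79.0°.

≈ 79.0°S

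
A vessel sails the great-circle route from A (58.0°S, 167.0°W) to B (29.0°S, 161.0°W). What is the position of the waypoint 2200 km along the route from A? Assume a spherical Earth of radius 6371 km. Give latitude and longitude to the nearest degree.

The haversine formula gives a central angle δ ≈ 0.511 rad (29.3°) between the endpoints. The total great-circle distance is δ·R ≈ 0.511 × 6371 ≈ 3258 km, so the target fraction is f = 2200/3258 ≈ 0.675.
Interpolate at f ≈ 0.675 with slerp weights a = sin((1−f)δ)/sin δ ≈ 0.338, b = sin(fδ)/sin δ ≈ 0.692.
p = a·p₁ + b·p₂ ≈ (-0.746, -0.237, -0.622); φ = arcsin(p_z) ≈ -38.45°, λ = atan2(p_y, p_x) ≈ -162.37°.

≈ (38°S, 162°W)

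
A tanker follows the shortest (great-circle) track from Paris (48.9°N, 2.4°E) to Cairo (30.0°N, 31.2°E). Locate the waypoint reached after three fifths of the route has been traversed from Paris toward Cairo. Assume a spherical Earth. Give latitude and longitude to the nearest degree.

The haversine formula gives a central angle δ ≈ 0.504 rad (28.9°) between the endpoints.
Interpolate at f = 3/5 with slerp weights a = sin((1−f)δ)/sin δ ≈ 0.415, b = sin(fδ)/sin δ ≈ 0.617.
p = a·p₁ + b·p₂ ≈ (0.729, 0.288, 0.621); φ = arcsin(p_z) ≈ 38.37°, λ = atan2(p_y, p_x) ≈ 21.56°.

≈ (38°N, 22°E)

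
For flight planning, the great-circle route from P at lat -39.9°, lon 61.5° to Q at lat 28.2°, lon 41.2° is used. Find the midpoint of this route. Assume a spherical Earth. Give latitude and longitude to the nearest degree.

≈ lat -6°, lon 51°

Convert each endpoint to a unit vector on the sphere (x = cos φ cos λ, y = cos φ sin λ, z = sin φ).
The central angle between the endpoints is δ = arccos(p₁·p₂) ≈ 1.233 rad (70.7°).
Interpolate at f = 1/2 with slerp weights a = sin((1−f)δ)/sin δ ≈ 0.613, b = sin(fδ)/sin δ ≈ 0.613.
p = a·p₁ + b·p₂ ≈ (0.631, 0.769, -0.104); φ = arcsin(p_z) ≈ -5.94°, λ = atan2(p_y, p_x) ≈ 50.64°.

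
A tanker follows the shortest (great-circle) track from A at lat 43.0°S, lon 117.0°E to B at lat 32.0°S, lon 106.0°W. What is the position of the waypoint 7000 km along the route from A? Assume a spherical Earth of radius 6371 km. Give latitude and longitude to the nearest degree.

The haversine formula gives a central angle δ ≈ 1.663 rad (95.3°) between the endpoints. The total great-circle distance is δ·R ≈ 1.663 × 6371 ≈ 10596 km, so the target fraction is f = 7000/10596 ≈ 0.661.
Interpolate at f ≈ 0.661 with slerp weights a = sin((1−f)δ)/sin δ ≈ 0.537, b = sin(fδ)/sin δ ≈ 0.894.
p = a·p₁ + b·p₂ ≈ (-0.387, -0.379, -0.840); φ = arcsin(p_z) ≈ -57.18°, λ = atan2(p_y, p_x) ≈ -135.62°.

≈ lat 57°S, lon 136°W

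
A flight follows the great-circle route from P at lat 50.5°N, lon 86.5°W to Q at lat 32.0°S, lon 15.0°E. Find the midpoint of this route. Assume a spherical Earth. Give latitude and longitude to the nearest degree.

≈ lat 14°N, lon 26°W

The haversine formula gives a central angle δ ≈ 2.113 rad (121.1°) between the endpoints.
Interpolate at f = 1/2 with slerp weights a = sin((1−f)δ)/sin δ ≈ 1.017, b = sin(fδ)/sin δ ≈ 1.017.
p = a·p₁ + b·p₂ ≈ (0.872, -0.422, 0.246); φ = arcsin(p_z) ≈ 14.23°, λ = atan2(p_y, p_x) ≈ -25.83°.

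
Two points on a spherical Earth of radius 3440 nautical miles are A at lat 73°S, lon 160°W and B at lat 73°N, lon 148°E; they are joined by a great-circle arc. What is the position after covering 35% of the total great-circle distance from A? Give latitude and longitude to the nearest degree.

≈ lat 22°S, lon 177°E

From cos δ = sin φ₁ sin φ₂ + cos φ₁ cos φ₂ cos Δλ, the central angle is δ ≈ 2.610 rad (149.5°).
Interpolate at f = 0.35 with slerp weights a = sin((1−f)δ)/sin δ ≈ 1.956, b = sin(fδ)/sin δ ≈ 1.561.
p = a·p₁ + b·p₂ ≈ (-0.925, 0.046, -0.378); φ = arcsin(p_z) ≈ -22.22°, λ = atan2(p_y, p_x) ≈ 177.14°.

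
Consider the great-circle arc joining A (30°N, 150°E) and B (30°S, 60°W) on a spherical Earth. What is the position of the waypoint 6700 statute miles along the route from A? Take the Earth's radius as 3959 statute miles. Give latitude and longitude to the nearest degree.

Convert each endpoint to a unit vector on the sphere (x = cos φ cos λ, y = cos φ sin λ, z = sin φ).
The central angle between the endpoints is δ = arccos(p₁·p₂) ≈ 2.689 rad (154.1°). The total great-circle distance is δ·R ≈ 2.689 × 3959 ≈ 10648 mi, so the target fraction is f = 6700/10648 ≈ 0.629.
Interpolate at f ≈ 0.629 with slerp weights a = sin((1−f)δ)/sin δ ≈ 1.923, b = sin(fδ)/sin δ ≈ 2.272.
p = a·p₁ + b·p₂ ≈ (-0.458, -0.872, -0.175); φ = arcsin(p_z) ≈ -10.07°, λ = atan2(p_y, p_x) ≈ -117.72°.

≈ (10°S, 118°W)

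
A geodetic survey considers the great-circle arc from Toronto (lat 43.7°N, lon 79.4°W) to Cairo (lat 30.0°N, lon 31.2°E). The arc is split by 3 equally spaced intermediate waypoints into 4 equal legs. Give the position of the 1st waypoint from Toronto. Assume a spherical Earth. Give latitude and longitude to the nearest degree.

≈ lat 53°N, lon 51°W

Convert each endpoint to a unit vector on the sphere (x = cos φ cos λ, y = cos φ sin λ, z = sin φ).
The central angle between the endpoints is δ = arccos(p₁·p₂) ≈ 1.445 rad (82.8°).
Interpolate at f = 1/4 with slerp weights a = sin((1−f)δ)/sin δ ≈ 0.891, b = sin(fδ)/sin δ ≈ 0.356.
p = a·p₁ + b·p₂ ≈ (0.382, -0.473, 0.794); φ = arcsin(p_z) ≈ 52.53°, λ = atan2(p_y, p_x) ≈ -51.06°.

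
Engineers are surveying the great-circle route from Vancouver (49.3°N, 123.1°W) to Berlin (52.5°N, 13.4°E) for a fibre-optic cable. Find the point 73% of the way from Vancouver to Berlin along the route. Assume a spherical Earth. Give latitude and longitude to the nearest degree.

Write both endpoints as unit vectors p₁, p₂ with components (cos φ cos λ, cos φ sin λ, sin φ).
The central angle between the endpoints is δ = arccos(p₁·p₂) ≈ 1.252 rad (71.7°).
Interpolate at f = 0.73 with slerp weights a = sin((1−f)δ)/sin δ ≈ 0.349, b = sin(fδ)/sin δ ≈ 0.834.
p = a·p₁ + b·p₂ ≈ (0.369, -0.073, 0.926); φ = arcsin(p_z) ≈ 67.87°, λ = atan2(p_y, p_x) ≈ -11.19°.

≈ 68°N, 11°W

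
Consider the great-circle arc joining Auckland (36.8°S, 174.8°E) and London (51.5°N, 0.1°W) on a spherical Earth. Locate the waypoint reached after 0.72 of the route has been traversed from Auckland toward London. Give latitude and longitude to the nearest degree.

≈ (77°N, 120°E)

Write both endpoints as unit vectors p₁, p₂ with components (cos φ cos λ, cos φ sin λ, sin φ).
The central angle between the endpoints is δ = arccos(p₁·p₂) ≈ 2.877 rad (164.9°).
Interpolate at f = 0.72 with slerp weights a = sin((1−f)δ)/sin δ ≈ 2.762, b = sin(fδ)/sin δ ≈ 3.359.
p = a·p₁ + b·p₂ ≈ (-0.112, 0.197, 0.974); φ = arcsin(p_z) ≈ 76.93°, λ = atan2(p_y, p_x) ≈ 119.56°.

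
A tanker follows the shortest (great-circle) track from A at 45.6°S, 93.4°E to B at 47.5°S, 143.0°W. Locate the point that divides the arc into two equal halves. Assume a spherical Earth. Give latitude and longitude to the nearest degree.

From cos δ = sin φ₁ sin φ₂ + cos φ₁ cos φ₂ cos Δλ, the central angle is δ ≈ 1.302 rad (74.6°).
Interpolate at f = 1/2 with slerp weights a = sin((1−f)δ)/sin δ ≈ 0.629, b = sin(fδ)/sin δ ≈ 0.629.
p = a·p₁ + b·p₂ ≈ (-0.365, 0.183, -0.913); φ = arcsin(p_z) ≈ -65.87°, λ = atan2(p_y, p_x) ≈ 153.33°.

≈ 66°S, 153°E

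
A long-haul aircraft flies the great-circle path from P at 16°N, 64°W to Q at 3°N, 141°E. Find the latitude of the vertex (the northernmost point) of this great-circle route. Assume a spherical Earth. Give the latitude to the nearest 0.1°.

≈ 38.4°N

The great circle lies in the plane with unit normal n̂ = (p₁ × p₂)/|p₁ × p₂|.
Here n̂_z ≈ -0.784; the vertex latitude is φ_max = arccos|n̂_z| ≈ 38.4°.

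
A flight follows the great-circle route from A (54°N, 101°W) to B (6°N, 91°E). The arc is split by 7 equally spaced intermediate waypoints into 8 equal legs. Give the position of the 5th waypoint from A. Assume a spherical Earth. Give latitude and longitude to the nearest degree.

From cos δ = sin φ₁ sin φ₂ + cos φ₁ cos φ₂ cos Δλ, the central angle is δ ≈ 2.080 rad (119.2°).
Interpolate at f = 5/8 with slerp weights a = sin((1−f)δ)/sin δ ≈ 0.805, b = sin(fδ)/sin δ ≈ 1.103.
p = a·p₁ + b·p₂ ≈ (-0.109, 0.633, 0.767); φ = arcsin(p_z) ≈ 50.07°, λ = atan2(p_y, p_x) ≈ 99.82°.

≈ (50°N, 100°E)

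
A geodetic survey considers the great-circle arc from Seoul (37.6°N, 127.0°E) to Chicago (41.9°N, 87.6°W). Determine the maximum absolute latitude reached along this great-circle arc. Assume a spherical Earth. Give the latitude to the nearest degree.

The great circle lies in the plane with unit normal n̂ = (p₁ × p₂)/|p₁ × p₂|.
Here n̂_z ≈ +0.336; the vertex latitude is φ_max = arccos|n̂_z| ≈ 70.4°.

≈ 70°N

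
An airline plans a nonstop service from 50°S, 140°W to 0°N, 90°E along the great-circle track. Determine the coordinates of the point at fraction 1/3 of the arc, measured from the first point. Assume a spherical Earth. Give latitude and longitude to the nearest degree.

≈ 55°S, 156°E

From cos δ = sin φ₁ sin φ₂ + cos φ₁ cos φ₂ cos Δλ, the central angle is δ ≈ 1.997 rad (114.4°).
Interpolate at f = 1/3 with slerp weights a = sin((1−f)δ)/sin δ ≈ 1.067, b = sin(fδ)/sin δ ≈ 0.678.
p = a·p₁ + b·p₂ ≈ (-0.525, 0.237, -0.817); φ = arcsin(p_z) ≈ -54.80°, λ = atan2(p_y, p_x) ≈ 155.68°.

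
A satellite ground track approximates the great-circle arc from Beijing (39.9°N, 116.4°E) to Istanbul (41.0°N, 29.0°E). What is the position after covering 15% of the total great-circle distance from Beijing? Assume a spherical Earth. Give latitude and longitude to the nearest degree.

Write both endpoints as unit vectors p₁, p₂ with components (cos φ cos λ, cos φ sin λ, sin φ).
The central angle between the endpoints is δ = arccos(p₁·p₂) ≈ 1.107 rad (63.4°).
Interpolate at f = 0.15 with slerp weights a = sin((1−f)δ)/sin δ ≈ 0.904, b = sin(fδ)/sin δ ≈ 0.185.
p = a·p₁ + b·p₂ ≈ (-0.186, 0.689, 0.701); φ = arcsin(p_z) ≈ 44.50°, λ = atan2(p_y, p_x) ≈ 105.13°.

≈ 44°N, 105°E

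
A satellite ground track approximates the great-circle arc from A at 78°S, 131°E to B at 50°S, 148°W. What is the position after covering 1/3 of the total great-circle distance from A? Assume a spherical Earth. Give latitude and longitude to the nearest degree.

≈ 73°S, 178°W

Convert each endpoint to a unit vector on the sphere (x = cos φ cos λ, y = cos φ sin λ, z = sin φ).
The central angle between the endpoints is δ = arccos(p₁·p₂) ≈ 0.692 rad (39.6°).
Interpolate at f = 1/3 with slerp weights a = sin((1−f)δ)/sin δ ≈ 0.698, b = sin(fδ)/sin δ ≈ 0.358.
p = a·p₁ + b·p₂ ≈ (-0.290, -0.013, -0.957); φ = arcsin(p_z) ≈ -73.10°, λ = atan2(p_y, p_x) ≈ -177.52°.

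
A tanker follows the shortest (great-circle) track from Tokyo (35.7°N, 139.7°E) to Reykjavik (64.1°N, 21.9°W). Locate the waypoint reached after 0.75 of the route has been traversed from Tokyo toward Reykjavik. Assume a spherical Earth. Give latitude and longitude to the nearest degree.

From cos δ = sin φ₁ sin φ₂ + cos φ₁ cos φ₂ cos Δλ, the central angle is δ ≈ 1.381 rad (79.1°).
Interpolate at f = 0.75 with slerp weights a = sin((1−f)δ)/sin δ ≈ 0.345, b = sin(fδ)/sin δ ≈ 0.876.
p = a·p₁ + b·p₂ ≈ (0.142, 0.038, 0.989); φ = arcsin(p_z) ≈ 81.57°, λ = atan2(p_y, p_x) ≈ 15.14°.

≈ (82°N, 15°E)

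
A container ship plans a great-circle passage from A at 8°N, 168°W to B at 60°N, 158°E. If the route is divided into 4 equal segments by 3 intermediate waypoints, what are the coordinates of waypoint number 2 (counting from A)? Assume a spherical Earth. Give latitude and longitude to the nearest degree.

≈ 35°N, 179°W

From cos δ = sin φ₁ sin φ₂ + cos φ₁ cos φ₂ cos Δλ, the central angle is δ ≈ 1.011 rad (57.9°).
Interpolate at f = 2/4 with slerp weights a = sin((1−f)δ)/sin δ ≈ 0.571, b = sin(fδ)/sin δ ≈ 0.571.
p = a·p₁ + b·p₂ ≈ (-0.818, -0.011, 0.574); φ = arcsin(p_z) ≈ 35.06°, λ = atan2(p_y, p_x) ≈ -179.26°.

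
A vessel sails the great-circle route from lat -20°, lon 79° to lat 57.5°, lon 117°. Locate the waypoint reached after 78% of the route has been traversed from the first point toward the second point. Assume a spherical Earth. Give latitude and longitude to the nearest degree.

≈ lat 41°, lon 103°

Convert each endpoint to a unit vector on the sphere (x = cos φ cos λ, y = cos φ sin λ, z = sin φ).
The central angle between the endpoints is δ = arccos(p₁·p₂) ≈ 1.461 rad (83.7°).
Interpolate at f = 0.78 with slerp weights a = sin((1−f)δ)/sin δ ≈ 0.318, b = sin(fδ)/sin δ ≈ 0.914.
p = a·p₁ + b·p₂ ≈ (-0.166, 0.731, 0.662); φ = arcsin(p_z) ≈ 41.46°, λ = atan2(p_y, p_x) ≈ 102.79°.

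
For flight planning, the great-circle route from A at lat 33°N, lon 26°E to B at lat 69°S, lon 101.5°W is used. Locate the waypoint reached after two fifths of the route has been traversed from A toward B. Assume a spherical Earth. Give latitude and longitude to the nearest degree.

The haversine formula gives a central angle δ ≈ 2.334 rad (133.7°) between the endpoints.
Interpolate at f = 2/5 with slerp weights a = sin((1−f)δ)/sin δ ≈ 1.364, b = sin(fδ)/sin δ ≈ 1.113.
p = a·p₁ + b·p₂ ≈ (0.949, 0.111, -0.296); φ = arcsin(p_z) ≈ -17.20°, λ = atan2(p_y, p_x) ≈ 6.66°.

≈ lat 17°S, lon 7°E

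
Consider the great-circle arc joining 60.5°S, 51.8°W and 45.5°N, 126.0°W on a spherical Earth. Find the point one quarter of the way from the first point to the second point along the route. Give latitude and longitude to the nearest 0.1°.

≈ 36.8°S, 81.9°W

Convert each endpoint to a unit vector on the sphere (x = cos φ cos λ, y = cos φ sin λ, z = sin φ).
The central angle between the endpoints is δ = arccos(p₁·p₂) ≈ 2.126 rad (121.8°).
Interpolate at f = 1/4 with slerp weights a = sin((1−f)δ)/sin δ ≈ 1.176, b = sin(fδ)/sin δ ≈ 0.596.
p = a·p₁ + b·p₂ ≈ (0.113, -0.793, -0.598); φ = arcsin(p_z) ≈ -36.76°, λ = atan2(p_y, p_x) ≈ -81.92°.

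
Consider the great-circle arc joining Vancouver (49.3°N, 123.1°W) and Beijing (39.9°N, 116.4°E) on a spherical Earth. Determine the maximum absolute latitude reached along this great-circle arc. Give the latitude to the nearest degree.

The great circle lies in the plane with unit normal n̂ = (p₁ × p₂)/|p₁ × p₂|.
Here n̂_z ≈ -0.443; the vertex latitude is φ_max = arccos|n̂_z| ≈ 63.7°.

≈ 64°N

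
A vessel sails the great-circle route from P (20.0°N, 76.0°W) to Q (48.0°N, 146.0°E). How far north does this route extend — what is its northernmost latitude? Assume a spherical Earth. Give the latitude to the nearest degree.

The great circle lies in the plane with unit normal n̂ = (p₁ × p₂)/|p₁ × p₂|.
Here n̂_z ≈ -0.431; the vertex latitude is φ_max = arccos|n̂_z| ≈ 64.5°.

≈ 64°N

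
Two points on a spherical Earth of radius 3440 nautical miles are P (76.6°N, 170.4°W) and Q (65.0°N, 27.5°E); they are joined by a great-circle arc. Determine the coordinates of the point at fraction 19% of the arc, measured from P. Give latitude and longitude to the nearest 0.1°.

≈ (83.5°N, 176.1°E)

The haversine formula gives a central angle δ ≈ 0.663 rad (38.0°) between the endpoints.
Interpolate at f = 0.19 with slerp weights a = sin((1−f)δ)/sin δ ≈ 0.831, b = sin(fδ)/sin δ ≈ 0.204.
p = a·p₁ + b·p₂ ≈ (-0.113, 0.008, 0.994); φ = arcsin(p_z) ≈ 83.47°, λ = atan2(p_y, p_x) ≈ 176.11°.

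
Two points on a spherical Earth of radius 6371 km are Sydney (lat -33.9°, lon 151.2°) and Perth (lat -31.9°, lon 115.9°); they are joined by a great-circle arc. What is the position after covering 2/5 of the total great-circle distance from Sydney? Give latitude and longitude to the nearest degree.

From cos δ = sin φ₁ sin φ₂ + cos φ₁ cos φ₂ cos Δλ, the central angle is δ ≈ 0.516 rad (29.6°).
Interpolate at f = 2/5 with slerp weights a = sin((1−f)δ)/sin δ ≈ 0.617, b = sin(fδ)/sin δ ≈ 0.415.
p = a·p₁ + b·p₂ ≈ (-0.603, 0.564, -0.564); φ = arcsin(p_z) ≈ -34.33°, λ = atan2(p_y, p_x) ≈ 136.92°.

≈ lat -34°, lon 137°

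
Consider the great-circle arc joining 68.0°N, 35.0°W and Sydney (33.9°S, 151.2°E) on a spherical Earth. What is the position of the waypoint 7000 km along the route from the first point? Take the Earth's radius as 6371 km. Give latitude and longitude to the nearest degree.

≈ 49°N, 157°E

Write both endpoints as unit vectors p₁, p₂ with components (cos φ cos λ, cos φ sin λ, sin φ).
The central angle between the endpoints is δ = arccos(p₁·p₂) ≈ 2.543 rad (145.7°). The total great-circle distance is δ·R ≈ 2.543 × 6371 ≈ 16203 km, so the target fraction is f = 7000/16203 ≈ 0.432.
Interpolate at f ≈ 0.432 with slerp weights a = sin((1−f)δ)/sin δ ≈ 1.761, b = sin(fδ)/sin δ ≈ 1.581.
p = a·p₁ + b·p₂ ≈ (-0.610, 0.254, 0.751); φ = arcsin(p_z) ≈ 48.68°, λ = atan2(p_y, p_x) ≈ 157.39°.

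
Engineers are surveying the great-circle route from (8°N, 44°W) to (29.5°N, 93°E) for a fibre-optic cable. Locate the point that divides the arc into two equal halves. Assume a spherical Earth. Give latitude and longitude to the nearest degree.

≈ (42°N, 15°E)

Write both endpoints as unit vectors p₁, p₂ with components (cos φ cos λ, cos φ sin λ, sin φ).
The central angle between the endpoints is δ = arccos(p₁·p₂) ≈ 2.167 rad (124.2°).
Interpolate at f = 1/2 with slerp weights a = sin((1−f)δ)/sin δ ≈ 1.068, b = sin(fδ)/sin δ ≈ 1.068.
p = a·p₁ + b·p₂ ≈ (0.712, 0.194, 0.675); φ = arcsin(p_z) ≈ 42.43°, λ = atan2(p_y, p_x) ≈ 15.21°.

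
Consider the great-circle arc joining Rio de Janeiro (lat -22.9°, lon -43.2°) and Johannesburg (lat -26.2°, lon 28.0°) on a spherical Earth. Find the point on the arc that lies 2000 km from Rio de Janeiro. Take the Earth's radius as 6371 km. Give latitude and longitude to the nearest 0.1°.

Write both endpoints as unit vectors p₁, p₂ with components (cos φ cos λ, cos φ sin λ, sin φ).
The central angle between the endpoints is δ = arccos(p₁·p₂) ≈ 1.117 rad (64.0°). The total great-circle distance is δ·R ≈ 1.117 × 6371 ≈ 7118 km, so the target fraction is f = 2000/7118 ≈ 0.281.
Interpolate at f ≈ 0.281 with slerp weights a = sin((1−f)δ)/sin δ ≈ 0.801, b = sin(fδ)/sin δ ≈ 0.344.
p = a·p₁ + b·p₂ ≈ (0.810, -0.360, -0.463); φ = arcsin(p_z) ≈ -27.59°, λ = atan2(p_y, p_x) ≈ -23.98°.

≈ lat -27.6°, lon -24.0°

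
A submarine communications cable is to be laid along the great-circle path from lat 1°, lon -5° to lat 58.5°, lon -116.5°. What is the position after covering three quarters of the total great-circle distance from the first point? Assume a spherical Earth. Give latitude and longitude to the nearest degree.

≈ lat 58°, lon -68°

Convert each endpoint to a unit vector on the sphere (x = cos φ cos λ, y = cos φ sin λ, z = sin φ).
The central angle between the endpoints is δ = arccos(p₁·p₂) ≈ 1.748 rad (100.2°).
Interpolate at f = 3/4 with slerp weights a = sin((1−f)δ)/sin δ ≈ 0.430, b = sin(fδ)/sin δ ≈ 0.982.
p = a·p₁ + b·p₂ ≈ (0.199, -0.497, 0.845); φ = arcsin(p_z) ≈ 57.64°, λ = atan2(p_y, p_x) ≈ -68.12°.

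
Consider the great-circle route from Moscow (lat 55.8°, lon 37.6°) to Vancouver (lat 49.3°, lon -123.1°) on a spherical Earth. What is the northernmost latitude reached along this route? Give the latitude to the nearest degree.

≈ 83°

The great circle lies in the plane with unit normal n̂ = (p₁ × p₂)/|p₁ × p₂|.
Here n̂_z ≈ -0.126; the vertex latitude is φ_max = arccos|n̂_z| ≈ 82.7°.
Check via Clairaut: cos φ_max = |cos φ₁| · sin C = cos(55.8°)·sin(13.0°) ≈ 0.126, again giving ≈ 82.7°.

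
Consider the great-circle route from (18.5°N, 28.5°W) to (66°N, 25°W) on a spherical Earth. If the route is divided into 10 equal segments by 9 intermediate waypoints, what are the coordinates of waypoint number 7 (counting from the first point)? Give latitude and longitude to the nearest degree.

The haversine formula gives a central angle δ ≈ 0.830 rad (47.6°) between the endpoints.
Interpolate at f = 7/10 with slerp weights a = sin((1−f)δ)/sin δ ≈ 0.334, b = sin(fδ)/sin δ ≈ 0.744.
p = a·p₁ + b·p₂ ≈ (0.552, -0.279, 0.785); φ = arcsin(p_z) ≈ 51.76°, λ = atan2(p_y, p_x) ≈ -26.79°.

≈ (52°N, 27°W)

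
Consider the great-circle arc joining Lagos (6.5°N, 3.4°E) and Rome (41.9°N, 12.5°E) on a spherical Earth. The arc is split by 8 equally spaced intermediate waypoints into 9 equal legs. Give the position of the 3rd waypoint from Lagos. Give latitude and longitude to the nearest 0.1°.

From cos δ = sin φ₁ sin φ₂ + cos φ₁ cos φ₂ cos Δλ, the central angle is δ ≈ 0.634 rad (36.3°).
Interpolate at f = 3/9 with slerp weights a = sin((1−f)δ)/sin δ ≈ 0.692, b = sin(fδ)/sin δ ≈ 0.354.
p = a·p₁ + b·p₂ ≈ (0.944, 0.098, 0.315); φ = arcsin(p_z) ≈ 18.35°, λ = atan2(p_y, p_x) ≈ 5.92°.

≈ 18.4°N, 5.9°E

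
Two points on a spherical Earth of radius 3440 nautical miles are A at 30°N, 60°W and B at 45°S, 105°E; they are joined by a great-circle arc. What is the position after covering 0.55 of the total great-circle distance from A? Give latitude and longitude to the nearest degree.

≈ 45°S, 8°W

From cos δ = sin φ₁ sin φ₂ + cos φ₁ cos φ₂ cos Δλ, the central angle is δ ≈ 2.809 rad (160.9°).
Interpolate at f = 0.55 with slerp weights a = sin((1−f)δ)/sin δ ≈ 2.916, b = sin(fδ)/sin δ ≈ 3.058.
p = a·p₁ + b·p₂ ≈ (0.703, -0.098, -0.704); φ = arcsin(p_z) ≈ -44.77°, λ = atan2(p_y, p_x) ≈ -7.97°.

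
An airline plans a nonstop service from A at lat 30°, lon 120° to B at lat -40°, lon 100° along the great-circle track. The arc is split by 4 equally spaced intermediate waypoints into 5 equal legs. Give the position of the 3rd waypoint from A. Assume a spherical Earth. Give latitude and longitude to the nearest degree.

The haversine formula gives a central angle δ ≈ 1.264 rad (72.4°) between the endpoints.
Interpolate at f = 3/5 with slerp weights a = sin((1−f)δ)/sin δ ≈ 0.508, b = sin(fδ)/sin δ ≈ 0.721.
p = a·p₁ + b·p₂ ≈ (-0.316, 0.925, -0.210); φ = arcsin(p_z) ≈ -12.11°, λ = atan2(p_y, p_x) ≈ 108.85°.

≈ lat -12°, lon 109°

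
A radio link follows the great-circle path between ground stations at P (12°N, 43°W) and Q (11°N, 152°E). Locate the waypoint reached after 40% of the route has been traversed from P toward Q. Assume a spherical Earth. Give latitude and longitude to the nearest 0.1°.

≈ (54.5°N, 99.3°W)

Convert each endpoint to a unit vector on the sphere (x = cos φ cos λ, y = cos φ sin λ, z = sin φ).
The central angle between the endpoints is δ = arccos(p₁·p₂) ≈ 2.663 rad (152.6°).
Interpolate at f = 0.40 with slerp weights a = sin((1−f)δ)/sin δ ≈ 2.172, b = sin(fδ)/sin δ ≈ 1.901.
p = a·p₁ + b·p₂ ≈ (-0.094, -0.573, 0.814); φ = arcsin(p_z) ≈ 54.52°, λ = atan2(p_y, p_x) ≈ -99.31°.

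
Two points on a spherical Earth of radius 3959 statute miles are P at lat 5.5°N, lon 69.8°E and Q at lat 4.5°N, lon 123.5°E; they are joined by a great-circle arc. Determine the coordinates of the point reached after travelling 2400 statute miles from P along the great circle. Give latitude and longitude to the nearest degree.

≈ lat 5°N, lon 105°E

The haversine formula gives a central angle δ ≈ 0.934 rad (53.5°) between the endpoints. The total great-circle distance is δ·R ≈ 0.934 × 3959 ≈ 3696 mi, so the target fraction is f = 2400/3696 ≈ 0.649.
Interpolate at f ≈ 0.649 with slerp weights a = sin((1−f)δ)/sin δ ≈ 0.400, b = sin(fδ)/sin δ ≈ 0.709.
p = a·p₁ + b·p₂ ≈ (-0.253, 0.963, 0.094); φ = arcsin(p_z) ≈ 5.39°, λ = atan2(p_y, p_x) ≈ 104.70°.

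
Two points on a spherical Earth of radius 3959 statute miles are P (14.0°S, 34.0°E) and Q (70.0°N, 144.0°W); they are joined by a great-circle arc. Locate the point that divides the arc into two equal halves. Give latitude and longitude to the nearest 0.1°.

≈ (48.0°N, 32.9°E)

From cos δ = sin φ₁ sin φ₂ + cos φ₁ cos φ₂ cos Δλ, the central angle is δ ≈ 2.164 rad (124.0°).
Interpolate at f = 1/2 with slerp weights a = sin((1−f)δ)/sin δ ≈ 1.065, b = sin(fδ)/sin δ ≈ 1.065.
p = a·p₁ + b·p₂ ≈ (0.562, 0.364, 0.743); φ = arcsin(p_z) ≈ 47.99°, λ = atan2(p_y, p_x) ≈ 32.91°.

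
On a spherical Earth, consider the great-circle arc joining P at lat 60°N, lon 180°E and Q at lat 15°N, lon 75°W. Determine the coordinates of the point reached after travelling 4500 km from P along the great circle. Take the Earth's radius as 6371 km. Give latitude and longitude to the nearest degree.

≈ lat 51°N, lon 107°W

The haversine formula gives a central angle δ ≈ 1.471 rad (84.3°) between the endpoints. The total great-circle distance is δ·R ≈ 1.471 × 6371 ≈ 9375 km, so the target fraction is f = 4500/9375 ≈ 0.480.
Interpolate at f ≈ 0.480 with slerp weights a = sin((1−f)δ)/sin δ ≈ 0.696, b = sin(fδ)/sin δ ≈ 0.652.
p = a·p₁ + b·p₂ ≈ (-0.185, -0.609, 0.772); φ = arcsin(p_z) ≈ 50.50°, λ = atan2(p_y, p_x) ≈ -106.91°.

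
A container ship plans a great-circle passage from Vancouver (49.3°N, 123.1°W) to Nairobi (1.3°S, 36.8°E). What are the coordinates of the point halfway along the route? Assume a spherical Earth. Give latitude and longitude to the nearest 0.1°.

≈ 58.7°N, 6.7°E

Write both endpoints as unit vectors p₁, p₂ with components (cos φ cos λ, cos φ sin λ, sin φ).
The central angle between the endpoints is δ = arccos(p₁·p₂) ≈ 2.252 rad (129.0°).
Interpolate at f = 1/2 with slerp weights a = sin((1−f)δ)/sin δ ≈ 1.162, b = sin(fδ)/sin δ ≈ 1.162.
p = a·p₁ + b·p₂ ≈ (0.516, 0.061, 0.854); φ = arcsin(p_z) ≈ 58.68°, λ = atan2(p_y, p_x) ≈ 6.75°.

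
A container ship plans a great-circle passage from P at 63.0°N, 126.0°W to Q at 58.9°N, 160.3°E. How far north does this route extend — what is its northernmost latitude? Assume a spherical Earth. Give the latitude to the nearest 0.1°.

The great circle lies in the plane with unit normal n̂ = (p₁ × p₂)/|p₁ × p₂|.
Here n̂_z ≈ -0.402; the vertex latitude is φ_max = arccos|n̂_z| ≈ 66.3°.
Check via Clairaut: cos φ_max = |cos φ₁| · sin C = cos(63.0°)·sin(62.4°) ≈ 0.402, again giving ≈ 66.3°.

≈ 66.3°N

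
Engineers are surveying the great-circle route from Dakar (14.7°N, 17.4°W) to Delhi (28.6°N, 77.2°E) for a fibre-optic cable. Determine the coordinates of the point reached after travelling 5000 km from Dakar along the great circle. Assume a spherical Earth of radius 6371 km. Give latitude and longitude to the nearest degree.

From cos δ = sin φ₁ sin φ₂ + cos φ₁ cos φ₂ cos Δλ, the central angle is δ ≈ 1.517 rad (86.9°). The total great-circle distance is δ·R ≈ 1.517 × 6371 ≈ 9667 km, so the target fraction is f = 5000/9667 ≈ 0.517.
Interpolate at f ≈ 0.517 with slerp weights a = sin((1−f)δ)/sin δ ≈ 0.670, b = sin(fδ)/sin δ ≈ 0.708.
p = a·p₁ + b·p₂ ≈ (0.756, 0.412, 0.509); φ = arcsin(p_z) ≈ 30.58°, λ = atan2(p_y, p_x) ≈ 28.60°.

≈ 31°N, 29°E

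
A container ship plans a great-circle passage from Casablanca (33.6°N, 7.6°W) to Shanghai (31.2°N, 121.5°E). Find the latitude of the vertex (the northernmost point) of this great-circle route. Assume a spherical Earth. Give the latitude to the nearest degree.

≈ 56°N

The great circle lies in the plane with unit normal n̂ = (p₁ × p₂)/|p₁ × p₂|.
Here n̂_z ≈ +0.560; the vertex latitude is φ_max = arccos|n̂_z| ≈ 55.9°.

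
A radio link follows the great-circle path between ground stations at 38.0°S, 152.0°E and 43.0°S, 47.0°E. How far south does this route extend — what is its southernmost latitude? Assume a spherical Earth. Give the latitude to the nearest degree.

The great circle lies in the plane with unit normal n̂ = (p₁ × p₂)/|p₁ × p₂|.
Here n̂_z ≈ -0.578; the vertex latitude is φ_max = arccos|n̂_z| ≈ 54.7°.

≈ 55°S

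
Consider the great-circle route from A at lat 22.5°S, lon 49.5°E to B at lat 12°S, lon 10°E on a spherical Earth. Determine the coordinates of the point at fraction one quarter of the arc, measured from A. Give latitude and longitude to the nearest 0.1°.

Write both endpoints as unit vectors p₁, p₂ with components (cos φ cos λ, cos φ sin λ, sin φ).
The central angle between the endpoints is δ = arccos(p₁·p₂) ≈ 0.681 rad (39.0°).
Interpolate at f = 1/4 with slerp weights a = sin((1−f)δ)/sin δ ≈ 0.776, b = sin(fδ)/sin δ ≈ 0.269.
p = a·p₁ + b·p₂ ≈ (0.725, 0.591, -0.353); φ = arcsin(p_z) ≈ -20.68°, λ = atan2(p_y, p_x) ≈ 39.19°.

≈ lat 20.7°S, lon 39.2°E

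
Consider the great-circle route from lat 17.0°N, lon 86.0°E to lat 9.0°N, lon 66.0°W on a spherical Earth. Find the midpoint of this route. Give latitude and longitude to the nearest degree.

≈ lat 44°N, lon 6°E

Write both endpoints as unit vectors p₁, p₂ with components (cos φ cos λ, cos φ sin λ, sin φ).
The central angle between the endpoints is δ = arccos(p₁·p₂) ≈ 2.479 rad (142.0°).
Interpolate at f = 1/2 with slerp weights a = sin((1−f)δ)/sin δ ≈ 1.537, b = sin(fδ)/sin δ ≈ 1.537.
p = a·p₁ + b·p₂ ≈ (0.720, 0.079, 0.690); φ = arcsin(p_z) ≈ 43.60°, λ = atan2(p_y, p_x) ≈ 6.30°.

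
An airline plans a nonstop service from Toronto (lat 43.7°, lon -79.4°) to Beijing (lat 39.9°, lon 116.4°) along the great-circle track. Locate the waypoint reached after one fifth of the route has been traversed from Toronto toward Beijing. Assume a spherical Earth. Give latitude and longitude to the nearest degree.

≈ lat 62°, lon -88°

Write both endpoints as unit vectors p₁, p₂ with components (cos φ cos λ, cos φ sin λ, sin φ).
The central angle between the endpoints is δ = arccos(p₁·p₂) ≈ 1.661 rad (95.2°).
Interpolate at f = 1/5 with slerp weights a = sin((1−f)δ)/sin δ ≈ 0.975, b = sin(fδ)/sin δ ≈ 0.328.
p = a·p₁ + b·p₂ ≈ (0.018, -0.468, 0.884); φ = arcsin(p_z) ≈ 62.09°, λ = atan2(p_y, p_x) ≈ -87.80°.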